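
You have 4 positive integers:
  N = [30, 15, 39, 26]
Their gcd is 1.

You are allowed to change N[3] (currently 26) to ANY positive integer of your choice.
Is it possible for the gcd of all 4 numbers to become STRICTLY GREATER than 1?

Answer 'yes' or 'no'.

Current gcd = 1
gcd of all OTHER numbers (without N[3]=26): gcd([30, 15, 39]) = 3
The new gcd after any change is gcd(3, new_value).
This can be at most 3.
Since 3 > old gcd 1, the gcd CAN increase (e.g., set N[3] = 3).

Answer: yes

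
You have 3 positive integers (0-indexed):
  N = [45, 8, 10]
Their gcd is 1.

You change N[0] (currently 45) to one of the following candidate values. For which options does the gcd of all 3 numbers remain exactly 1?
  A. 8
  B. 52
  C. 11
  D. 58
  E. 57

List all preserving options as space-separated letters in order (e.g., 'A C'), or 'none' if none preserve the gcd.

Old gcd = 1; gcd of others (without N[0]) = 2
New gcd for candidate v: gcd(2, v). Preserves old gcd iff gcd(2, v) = 1.
  Option A: v=8, gcd(2,8)=2 -> changes
  Option B: v=52, gcd(2,52)=2 -> changes
  Option C: v=11, gcd(2,11)=1 -> preserves
  Option D: v=58, gcd(2,58)=2 -> changes
  Option E: v=57, gcd(2,57)=1 -> preserves

Answer: C E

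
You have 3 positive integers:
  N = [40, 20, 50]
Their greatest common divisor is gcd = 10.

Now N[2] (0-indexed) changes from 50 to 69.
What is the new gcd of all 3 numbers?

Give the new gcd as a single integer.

Answer: 1

Derivation:
Numbers: [40, 20, 50], gcd = 10
Change: index 2, 50 -> 69
gcd of the OTHER numbers (without index 2): gcd([40, 20]) = 20
New gcd = gcd(g_others, new_val) = gcd(20, 69) = 1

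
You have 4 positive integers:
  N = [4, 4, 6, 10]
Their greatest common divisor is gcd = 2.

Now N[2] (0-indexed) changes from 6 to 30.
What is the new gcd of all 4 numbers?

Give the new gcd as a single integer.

Numbers: [4, 4, 6, 10], gcd = 2
Change: index 2, 6 -> 30
gcd of the OTHER numbers (without index 2): gcd([4, 4, 10]) = 2
New gcd = gcd(g_others, new_val) = gcd(2, 30) = 2

Answer: 2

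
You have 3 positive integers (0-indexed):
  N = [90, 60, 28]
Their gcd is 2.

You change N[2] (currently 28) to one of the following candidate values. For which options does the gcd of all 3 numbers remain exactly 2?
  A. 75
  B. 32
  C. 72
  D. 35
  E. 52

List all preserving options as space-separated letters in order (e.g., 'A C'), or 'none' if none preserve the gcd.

Old gcd = 2; gcd of others (without N[2]) = 30
New gcd for candidate v: gcd(30, v). Preserves old gcd iff gcd(30, v) = 2.
  Option A: v=75, gcd(30,75)=15 -> changes
  Option B: v=32, gcd(30,32)=2 -> preserves
  Option C: v=72, gcd(30,72)=6 -> changes
  Option D: v=35, gcd(30,35)=5 -> changes
  Option E: v=52, gcd(30,52)=2 -> preserves

Answer: B E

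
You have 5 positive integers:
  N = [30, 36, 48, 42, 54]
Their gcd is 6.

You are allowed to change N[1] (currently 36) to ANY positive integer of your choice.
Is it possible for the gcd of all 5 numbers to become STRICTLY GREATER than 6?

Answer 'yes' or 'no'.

Current gcd = 6
gcd of all OTHER numbers (without N[1]=36): gcd([30, 48, 42, 54]) = 6
The new gcd after any change is gcd(6, new_value).
This can be at most 6.
Since 6 = old gcd 6, the gcd can only stay the same or decrease.

Answer: no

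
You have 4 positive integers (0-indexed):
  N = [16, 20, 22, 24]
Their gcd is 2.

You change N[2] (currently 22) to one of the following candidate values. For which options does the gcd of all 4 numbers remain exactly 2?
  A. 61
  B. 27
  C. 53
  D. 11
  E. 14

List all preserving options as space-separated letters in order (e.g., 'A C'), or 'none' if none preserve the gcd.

Answer: E

Derivation:
Old gcd = 2; gcd of others (without N[2]) = 4
New gcd for candidate v: gcd(4, v). Preserves old gcd iff gcd(4, v) = 2.
  Option A: v=61, gcd(4,61)=1 -> changes
  Option B: v=27, gcd(4,27)=1 -> changes
  Option C: v=53, gcd(4,53)=1 -> changes
  Option D: v=11, gcd(4,11)=1 -> changes
  Option E: v=14, gcd(4,14)=2 -> preserves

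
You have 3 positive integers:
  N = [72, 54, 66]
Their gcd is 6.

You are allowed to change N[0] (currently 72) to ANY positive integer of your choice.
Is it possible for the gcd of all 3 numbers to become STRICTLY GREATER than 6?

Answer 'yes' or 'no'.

Current gcd = 6
gcd of all OTHER numbers (without N[0]=72): gcd([54, 66]) = 6
The new gcd after any change is gcd(6, new_value).
This can be at most 6.
Since 6 = old gcd 6, the gcd can only stay the same or decrease.

Answer: no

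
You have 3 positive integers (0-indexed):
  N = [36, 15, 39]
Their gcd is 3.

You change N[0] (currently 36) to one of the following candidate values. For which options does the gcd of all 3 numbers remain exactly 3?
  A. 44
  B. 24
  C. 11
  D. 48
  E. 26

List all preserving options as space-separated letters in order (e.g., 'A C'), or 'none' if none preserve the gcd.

Old gcd = 3; gcd of others (without N[0]) = 3
New gcd for candidate v: gcd(3, v). Preserves old gcd iff gcd(3, v) = 3.
  Option A: v=44, gcd(3,44)=1 -> changes
  Option B: v=24, gcd(3,24)=3 -> preserves
  Option C: v=11, gcd(3,11)=1 -> changes
  Option D: v=48, gcd(3,48)=3 -> preserves
  Option E: v=26, gcd(3,26)=1 -> changes

Answer: B D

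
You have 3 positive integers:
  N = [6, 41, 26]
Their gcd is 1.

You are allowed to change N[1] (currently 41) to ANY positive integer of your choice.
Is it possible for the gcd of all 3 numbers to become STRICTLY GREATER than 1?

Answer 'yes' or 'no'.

Current gcd = 1
gcd of all OTHER numbers (without N[1]=41): gcd([6, 26]) = 2
The new gcd after any change is gcd(2, new_value).
This can be at most 2.
Since 2 > old gcd 1, the gcd CAN increase (e.g., set N[1] = 2).

Answer: yes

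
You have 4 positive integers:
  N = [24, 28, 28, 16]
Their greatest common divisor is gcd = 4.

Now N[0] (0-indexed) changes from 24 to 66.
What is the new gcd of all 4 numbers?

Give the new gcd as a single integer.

Answer: 2

Derivation:
Numbers: [24, 28, 28, 16], gcd = 4
Change: index 0, 24 -> 66
gcd of the OTHER numbers (without index 0): gcd([28, 28, 16]) = 4
New gcd = gcd(g_others, new_val) = gcd(4, 66) = 2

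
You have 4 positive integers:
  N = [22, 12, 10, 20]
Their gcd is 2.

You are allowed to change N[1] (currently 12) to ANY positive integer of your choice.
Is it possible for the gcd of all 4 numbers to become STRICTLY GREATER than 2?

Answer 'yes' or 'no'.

Current gcd = 2
gcd of all OTHER numbers (without N[1]=12): gcd([22, 10, 20]) = 2
The new gcd after any change is gcd(2, new_value).
This can be at most 2.
Since 2 = old gcd 2, the gcd can only stay the same or decrease.

Answer: no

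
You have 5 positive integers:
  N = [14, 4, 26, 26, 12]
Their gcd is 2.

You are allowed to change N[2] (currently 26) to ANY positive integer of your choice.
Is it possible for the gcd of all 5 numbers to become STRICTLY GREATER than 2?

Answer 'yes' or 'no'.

Current gcd = 2
gcd of all OTHER numbers (without N[2]=26): gcd([14, 4, 26, 12]) = 2
The new gcd after any change is gcd(2, new_value).
This can be at most 2.
Since 2 = old gcd 2, the gcd can only stay the same or decrease.

Answer: no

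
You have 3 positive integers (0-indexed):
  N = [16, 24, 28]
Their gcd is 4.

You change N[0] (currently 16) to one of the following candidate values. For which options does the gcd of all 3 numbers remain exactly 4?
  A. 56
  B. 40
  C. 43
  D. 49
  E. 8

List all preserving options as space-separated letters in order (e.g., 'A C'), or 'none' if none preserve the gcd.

Old gcd = 4; gcd of others (without N[0]) = 4
New gcd for candidate v: gcd(4, v). Preserves old gcd iff gcd(4, v) = 4.
  Option A: v=56, gcd(4,56)=4 -> preserves
  Option B: v=40, gcd(4,40)=4 -> preserves
  Option C: v=43, gcd(4,43)=1 -> changes
  Option D: v=49, gcd(4,49)=1 -> changes
  Option E: v=8, gcd(4,8)=4 -> preserves

Answer: A B E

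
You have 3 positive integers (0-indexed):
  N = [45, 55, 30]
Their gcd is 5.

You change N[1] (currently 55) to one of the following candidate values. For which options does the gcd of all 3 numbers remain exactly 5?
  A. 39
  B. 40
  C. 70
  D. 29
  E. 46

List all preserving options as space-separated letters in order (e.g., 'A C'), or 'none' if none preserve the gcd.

Answer: B C

Derivation:
Old gcd = 5; gcd of others (without N[1]) = 15
New gcd for candidate v: gcd(15, v). Preserves old gcd iff gcd(15, v) = 5.
  Option A: v=39, gcd(15,39)=3 -> changes
  Option B: v=40, gcd(15,40)=5 -> preserves
  Option C: v=70, gcd(15,70)=5 -> preserves
  Option D: v=29, gcd(15,29)=1 -> changes
  Option E: v=46, gcd(15,46)=1 -> changes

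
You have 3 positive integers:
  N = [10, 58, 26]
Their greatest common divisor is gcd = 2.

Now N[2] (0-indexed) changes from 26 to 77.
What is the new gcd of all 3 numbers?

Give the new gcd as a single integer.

Answer: 1

Derivation:
Numbers: [10, 58, 26], gcd = 2
Change: index 2, 26 -> 77
gcd of the OTHER numbers (without index 2): gcd([10, 58]) = 2
New gcd = gcd(g_others, new_val) = gcd(2, 77) = 1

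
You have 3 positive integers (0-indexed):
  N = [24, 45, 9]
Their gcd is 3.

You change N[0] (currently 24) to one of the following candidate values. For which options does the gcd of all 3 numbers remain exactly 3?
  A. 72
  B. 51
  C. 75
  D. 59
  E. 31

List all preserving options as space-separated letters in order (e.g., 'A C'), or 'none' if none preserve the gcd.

Answer: B C

Derivation:
Old gcd = 3; gcd of others (without N[0]) = 9
New gcd for candidate v: gcd(9, v). Preserves old gcd iff gcd(9, v) = 3.
  Option A: v=72, gcd(9,72)=9 -> changes
  Option B: v=51, gcd(9,51)=3 -> preserves
  Option C: v=75, gcd(9,75)=3 -> preserves
  Option D: v=59, gcd(9,59)=1 -> changes
  Option E: v=31, gcd(9,31)=1 -> changes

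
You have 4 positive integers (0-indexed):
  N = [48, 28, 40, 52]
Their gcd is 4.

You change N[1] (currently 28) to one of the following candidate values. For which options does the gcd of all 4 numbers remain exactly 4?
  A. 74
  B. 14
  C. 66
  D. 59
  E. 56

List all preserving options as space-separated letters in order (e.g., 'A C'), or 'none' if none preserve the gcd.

Old gcd = 4; gcd of others (without N[1]) = 4
New gcd for candidate v: gcd(4, v). Preserves old gcd iff gcd(4, v) = 4.
  Option A: v=74, gcd(4,74)=2 -> changes
  Option B: v=14, gcd(4,14)=2 -> changes
  Option C: v=66, gcd(4,66)=2 -> changes
  Option D: v=59, gcd(4,59)=1 -> changes
  Option E: v=56, gcd(4,56)=4 -> preserves

Answer: E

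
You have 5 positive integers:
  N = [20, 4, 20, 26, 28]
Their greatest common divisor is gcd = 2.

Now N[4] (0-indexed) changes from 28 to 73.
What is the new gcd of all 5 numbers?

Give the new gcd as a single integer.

Numbers: [20, 4, 20, 26, 28], gcd = 2
Change: index 4, 28 -> 73
gcd of the OTHER numbers (without index 4): gcd([20, 4, 20, 26]) = 2
New gcd = gcd(g_others, new_val) = gcd(2, 73) = 1

Answer: 1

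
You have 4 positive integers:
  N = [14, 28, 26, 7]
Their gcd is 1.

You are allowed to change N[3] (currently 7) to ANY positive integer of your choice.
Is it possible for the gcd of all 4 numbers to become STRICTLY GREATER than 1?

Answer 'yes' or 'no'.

Answer: yes

Derivation:
Current gcd = 1
gcd of all OTHER numbers (without N[3]=7): gcd([14, 28, 26]) = 2
The new gcd after any change is gcd(2, new_value).
This can be at most 2.
Since 2 > old gcd 1, the gcd CAN increase (e.g., set N[3] = 2).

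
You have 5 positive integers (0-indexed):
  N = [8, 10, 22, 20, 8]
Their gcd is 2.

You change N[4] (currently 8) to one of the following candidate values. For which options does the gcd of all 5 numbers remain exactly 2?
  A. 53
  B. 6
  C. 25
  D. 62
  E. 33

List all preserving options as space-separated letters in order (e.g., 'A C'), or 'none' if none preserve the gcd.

Old gcd = 2; gcd of others (without N[4]) = 2
New gcd for candidate v: gcd(2, v). Preserves old gcd iff gcd(2, v) = 2.
  Option A: v=53, gcd(2,53)=1 -> changes
  Option B: v=6, gcd(2,6)=2 -> preserves
  Option C: v=25, gcd(2,25)=1 -> changes
  Option D: v=62, gcd(2,62)=2 -> preserves
  Option E: v=33, gcd(2,33)=1 -> changes

Answer: B D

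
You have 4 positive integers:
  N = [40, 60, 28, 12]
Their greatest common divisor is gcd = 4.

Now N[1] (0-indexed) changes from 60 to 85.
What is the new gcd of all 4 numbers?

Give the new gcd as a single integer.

Answer: 1

Derivation:
Numbers: [40, 60, 28, 12], gcd = 4
Change: index 1, 60 -> 85
gcd of the OTHER numbers (without index 1): gcd([40, 28, 12]) = 4
New gcd = gcd(g_others, new_val) = gcd(4, 85) = 1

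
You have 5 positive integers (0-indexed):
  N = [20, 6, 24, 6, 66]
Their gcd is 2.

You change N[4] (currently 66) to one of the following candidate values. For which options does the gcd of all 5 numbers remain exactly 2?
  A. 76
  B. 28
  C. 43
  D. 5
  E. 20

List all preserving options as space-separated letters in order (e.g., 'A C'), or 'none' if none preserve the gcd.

Answer: A B E

Derivation:
Old gcd = 2; gcd of others (without N[4]) = 2
New gcd for candidate v: gcd(2, v). Preserves old gcd iff gcd(2, v) = 2.
  Option A: v=76, gcd(2,76)=2 -> preserves
  Option B: v=28, gcd(2,28)=2 -> preserves
  Option C: v=43, gcd(2,43)=1 -> changes
  Option D: v=5, gcd(2,5)=1 -> changes
  Option E: v=20, gcd(2,20)=2 -> preserves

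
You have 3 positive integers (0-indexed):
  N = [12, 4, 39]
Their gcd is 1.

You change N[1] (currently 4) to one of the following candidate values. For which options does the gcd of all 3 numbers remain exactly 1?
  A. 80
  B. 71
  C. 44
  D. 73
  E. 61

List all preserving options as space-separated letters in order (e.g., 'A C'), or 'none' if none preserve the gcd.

Old gcd = 1; gcd of others (without N[1]) = 3
New gcd for candidate v: gcd(3, v). Preserves old gcd iff gcd(3, v) = 1.
  Option A: v=80, gcd(3,80)=1 -> preserves
  Option B: v=71, gcd(3,71)=1 -> preserves
  Option C: v=44, gcd(3,44)=1 -> preserves
  Option D: v=73, gcd(3,73)=1 -> preserves
  Option E: v=61, gcd(3,61)=1 -> preserves

Answer: A B C D E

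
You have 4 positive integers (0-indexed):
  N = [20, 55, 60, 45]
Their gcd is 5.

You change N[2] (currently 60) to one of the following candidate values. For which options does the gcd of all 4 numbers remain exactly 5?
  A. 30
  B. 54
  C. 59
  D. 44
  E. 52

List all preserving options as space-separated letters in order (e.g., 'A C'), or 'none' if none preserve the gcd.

Answer: A

Derivation:
Old gcd = 5; gcd of others (without N[2]) = 5
New gcd for candidate v: gcd(5, v). Preserves old gcd iff gcd(5, v) = 5.
  Option A: v=30, gcd(5,30)=5 -> preserves
  Option B: v=54, gcd(5,54)=1 -> changes
  Option C: v=59, gcd(5,59)=1 -> changes
  Option D: v=44, gcd(5,44)=1 -> changes
  Option E: v=52, gcd(5,52)=1 -> changes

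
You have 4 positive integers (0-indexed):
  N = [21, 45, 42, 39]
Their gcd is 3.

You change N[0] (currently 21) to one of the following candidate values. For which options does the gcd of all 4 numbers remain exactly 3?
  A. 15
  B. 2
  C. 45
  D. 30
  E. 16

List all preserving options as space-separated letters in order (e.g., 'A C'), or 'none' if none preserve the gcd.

Answer: A C D

Derivation:
Old gcd = 3; gcd of others (without N[0]) = 3
New gcd for candidate v: gcd(3, v). Preserves old gcd iff gcd(3, v) = 3.
  Option A: v=15, gcd(3,15)=3 -> preserves
  Option B: v=2, gcd(3,2)=1 -> changes
  Option C: v=45, gcd(3,45)=3 -> preserves
  Option D: v=30, gcd(3,30)=3 -> preserves
  Option E: v=16, gcd(3,16)=1 -> changes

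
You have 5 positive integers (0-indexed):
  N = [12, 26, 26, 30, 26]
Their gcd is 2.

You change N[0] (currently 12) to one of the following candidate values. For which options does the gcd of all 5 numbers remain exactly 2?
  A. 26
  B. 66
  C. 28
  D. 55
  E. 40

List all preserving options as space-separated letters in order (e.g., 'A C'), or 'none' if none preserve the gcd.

Old gcd = 2; gcd of others (without N[0]) = 2
New gcd for candidate v: gcd(2, v). Preserves old gcd iff gcd(2, v) = 2.
  Option A: v=26, gcd(2,26)=2 -> preserves
  Option B: v=66, gcd(2,66)=2 -> preserves
  Option C: v=28, gcd(2,28)=2 -> preserves
  Option D: v=55, gcd(2,55)=1 -> changes
  Option E: v=40, gcd(2,40)=2 -> preserves

Answer: A B C E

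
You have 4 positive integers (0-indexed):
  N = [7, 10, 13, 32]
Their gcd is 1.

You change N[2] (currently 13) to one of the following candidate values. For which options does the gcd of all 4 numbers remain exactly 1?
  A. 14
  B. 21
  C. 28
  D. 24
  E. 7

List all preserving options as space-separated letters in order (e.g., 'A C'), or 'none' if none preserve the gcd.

Old gcd = 1; gcd of others (without N[2]) = 1
New gcd for candidate v: gcd(1, v). Preserves old gcd iff gcd(1, v) = 1.
  Option A: v=14, gcd(1,14)=1 -> preserves
  Option B: v=21, gcd(1,21)=1 -> preserves
  Option C: v=28, gcd(1,28)=1 -> preserves
  Option D: v=24, gcd(1,24)=1 -> preserves
  Option E: v=7, gcd(1,7)=1 -> preserves

Answer: A B C D E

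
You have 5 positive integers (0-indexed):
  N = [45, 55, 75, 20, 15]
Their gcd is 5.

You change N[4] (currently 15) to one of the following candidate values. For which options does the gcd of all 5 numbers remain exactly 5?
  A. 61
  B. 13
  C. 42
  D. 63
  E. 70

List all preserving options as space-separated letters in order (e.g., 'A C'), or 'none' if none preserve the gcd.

Old gcd = 5; gcd of others (without N[4]) = 5
New gcd for candidate v: gcd(5, v). Preserves old gcd iff gcd(5, v) = 5.
  Option A: v=61, gcd(5,61)=1 -> changes
  Option B: v=13, gcd(5,13)=1 -> changes
  Option C: v=42, gcd(5,42)=1 -> changes
  Option D: v=63, gcd(5,63)=1 -> changes
  Option E: v=70, gcd(5,70)=5 -> preserves

Answer: E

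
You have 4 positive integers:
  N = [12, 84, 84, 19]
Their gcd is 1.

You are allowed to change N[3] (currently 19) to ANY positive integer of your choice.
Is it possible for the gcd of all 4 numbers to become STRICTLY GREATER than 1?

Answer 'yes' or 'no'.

Current gcd = 1
gcd of all OTHER numbers (without N[3]=19): gcd([12, 84, 84]) = 12
The new gcd after any change is gcd(12, new_value).
This can be at most 12.
Since 12 > old gcd 1, the gcd CAN increase (e.g., set N[3] = 12).

Answer: yes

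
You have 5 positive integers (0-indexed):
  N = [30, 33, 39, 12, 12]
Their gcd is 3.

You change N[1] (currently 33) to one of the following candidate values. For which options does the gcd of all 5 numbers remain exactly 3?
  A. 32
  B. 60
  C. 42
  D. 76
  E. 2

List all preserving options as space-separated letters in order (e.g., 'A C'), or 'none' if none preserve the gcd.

Old gcd = 3; gcd of others (without N[1]) = 3
New gcd for candidate v: gcd(3, v). Preserves old gcd iff gcd(3, v) = 3.
  Option A: v=32, gcd(3,32)=1 -> changes
  Option B: v=60, gcd(3,60)=3 -> preserves
  Option C: v=42, gcd(3,42)=3 -> preserves
  Option D: v=76, gcd(3,76)=1 -> changes
  Option E: v=2, gcd(3,2)=1 -> changes

Answer: B C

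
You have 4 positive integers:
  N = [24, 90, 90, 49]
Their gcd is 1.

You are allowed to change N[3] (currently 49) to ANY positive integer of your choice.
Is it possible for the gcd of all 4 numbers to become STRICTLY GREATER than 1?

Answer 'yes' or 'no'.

Answer: yes

Derivation:
Current gcd = 1
gcd of all OTHER numbers (without N[3]=49): gcd([24, 90, 90]) = 6
The new gcd after any change is gcd(6, new_value).
This can be at most 6.
Since 6 > old gcd 1, the gcd CAN increase (e.g., set N[3] = 6).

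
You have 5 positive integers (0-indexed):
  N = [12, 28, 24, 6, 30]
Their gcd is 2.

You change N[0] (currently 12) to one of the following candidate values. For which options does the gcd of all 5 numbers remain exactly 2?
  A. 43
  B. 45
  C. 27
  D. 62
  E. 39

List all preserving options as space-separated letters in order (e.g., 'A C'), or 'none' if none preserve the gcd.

Old gcd = 2; gcd of others (without N[0]) = 2
New gcd for candidate v: gcd(2, v). Preserves old gcd iff gcd(2, v) = 2.
  Option A: v=43, gcd(2,43)=1 -> changes
  Option B: v=45, gcd(2,45)=1 -> changes
  Option C: v=27, gcd(2,27)=1 -> changes
  Option D: v=62, gcd(2,62)=2 -> preserves
  Option E: v=39, gcd(2,39)=1 -> changes

Answer: D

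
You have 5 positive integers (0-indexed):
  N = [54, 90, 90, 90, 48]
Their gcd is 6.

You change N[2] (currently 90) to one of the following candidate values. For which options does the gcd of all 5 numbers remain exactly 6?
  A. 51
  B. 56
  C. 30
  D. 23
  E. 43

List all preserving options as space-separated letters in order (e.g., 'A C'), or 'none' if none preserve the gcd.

Old gcd = 6; gcd of others (without N[2]) = 6
New gcd for candidate v: gcd(6, v). Preserves old gcd iff gcd(6, v) = 6.
  Option A: v=51, gcd(6,51)=3 -> changes
  Option B: v=56, gcd(6,56)=2 -> changes
  Option C: v=30, gcd(6,30)=6 -> preserves
  Option D: v=23, gcd(6,23)=1 -> changes
  Option E: v=43, gcd(6,43)=1 -> changes

Answer: C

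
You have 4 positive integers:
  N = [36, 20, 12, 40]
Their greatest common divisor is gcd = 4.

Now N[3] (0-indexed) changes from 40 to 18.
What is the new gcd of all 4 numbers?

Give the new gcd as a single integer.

Numbers: [36, 20, 12, 40], gcd = 4
Change: index 3, 40 -> 18
gcd of the OTHER numbers (without index 3): gcd([36, 20, 12]) = 4
New gcd = gcd(g_others, new_val) = gcd(4, 18) = 2

Answer: 2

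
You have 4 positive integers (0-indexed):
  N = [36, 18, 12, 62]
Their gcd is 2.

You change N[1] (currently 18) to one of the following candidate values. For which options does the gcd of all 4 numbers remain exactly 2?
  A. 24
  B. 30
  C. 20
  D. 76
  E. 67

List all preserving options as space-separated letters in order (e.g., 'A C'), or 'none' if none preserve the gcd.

Old gcd = 2; gcd of others (without N[1]) = 2
New gcd for candidate v: gcd(2, v). Preserves old gcd iff gcd(2, v) = 2.
  Option A: v=24, gcd(2,24)=2 -> preserves
  Option B: v=30, gcd(2,30)=2 -> preserves
  Option C: v=20, gcd(2,20)=2 -> preserves
  Option D: v=76, gcd(2,76)=2 -> preserves
  Option E: v=67, gcd(2,67)=1 -> changes

Answer: A B C D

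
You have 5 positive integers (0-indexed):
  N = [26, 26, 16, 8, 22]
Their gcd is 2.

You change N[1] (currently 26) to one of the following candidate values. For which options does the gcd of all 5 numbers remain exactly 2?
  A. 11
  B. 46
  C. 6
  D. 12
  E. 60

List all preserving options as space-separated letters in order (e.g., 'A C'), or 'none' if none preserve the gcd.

Answer: B C D E

Derivation:
Old gcd = 2; gcd of others (without N[1]) = 2
New gcd for candidate v: gcd(2, v). Preserves old gcd iff gcd(2, v) = 2.
  Option A: v=11, gcd(2,11)=1 -> changes
  Option B: v=46, gcd(2,46)=2 -> preserves
  Option C: v=6, gcd(2,6)=2 -> preserves
  Option D: v=12, gcd(2,12)=2 -> preserves
  Option E: v=60, gcd(2,60)=2 -> preserves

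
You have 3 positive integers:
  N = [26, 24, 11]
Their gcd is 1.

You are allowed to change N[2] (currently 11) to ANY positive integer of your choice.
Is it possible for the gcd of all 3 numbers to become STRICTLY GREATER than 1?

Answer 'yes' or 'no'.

Current gcd = 1
gcd of all OTHER numbers (without N[2]=11): gcd([26, 24]) = 2
The new gcd after any change is gcd(2, new_value).
This can be at most 2.
Since 2 > old gcd 1, the gcd CAN increase (e.g., set N[2] = 2).

Answer: yes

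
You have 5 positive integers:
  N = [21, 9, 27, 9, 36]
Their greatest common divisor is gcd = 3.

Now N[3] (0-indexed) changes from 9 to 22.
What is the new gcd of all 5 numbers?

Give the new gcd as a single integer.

Answer: 1

Derivation:
Numbers: [21, 9, 27, 9, 36], gcd = 3
Change: index 3, 9 -> 22
gcd of the OTHER numbers (without index 3): gcd([21, 9, 27, 36]) = 3
New gcd = gcd(g_others, new_val) = gcd(3, 22) = 1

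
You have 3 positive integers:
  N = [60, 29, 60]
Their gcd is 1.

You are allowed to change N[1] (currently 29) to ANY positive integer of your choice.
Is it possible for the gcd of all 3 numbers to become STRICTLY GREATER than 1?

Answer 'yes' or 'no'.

Current gcd = 1
gcd of all OTHER numbers (without N[1]=29): gcd([60, 60]) = 60
The new gcd after any change is gcd(60, new_value).
This can be at most 60.
Since 60 > old gcd 1, the gcd CAN increase (e.g., set N[1] = 60).

Answer: yes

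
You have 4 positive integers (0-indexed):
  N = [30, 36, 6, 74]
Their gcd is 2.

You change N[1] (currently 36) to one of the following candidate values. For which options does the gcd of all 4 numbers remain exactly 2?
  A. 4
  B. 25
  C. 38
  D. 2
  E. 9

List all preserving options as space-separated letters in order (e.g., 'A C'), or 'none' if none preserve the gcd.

Answer: A C D

Derivation:
Old gcd = 2; gcd of others (without N[1]) = 2
New gcd for candidate v: gcd(2, v). Preserves old gcd iff gcd(2, v) = 2.
  Option A: v=4, gcd(2,4)=2 -> preserves
  Option B: v=25, gcd(2,25)=1 -> changes
  Option C: v=38, gcd(2,38)=2 -> preserves
  Option D: v=2, gcd(2,2)=2 -> preserves
  Option E: v=9, gcd(2,9)=1 -> changes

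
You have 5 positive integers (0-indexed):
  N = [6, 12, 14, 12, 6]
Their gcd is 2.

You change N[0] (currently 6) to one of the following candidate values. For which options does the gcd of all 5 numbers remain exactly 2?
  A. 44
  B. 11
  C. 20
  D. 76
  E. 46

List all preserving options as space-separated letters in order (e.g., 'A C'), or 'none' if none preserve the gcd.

Answer: A C D E

Derivation:
Old gcd = 2; gcd of others (without N[0]) = 2
New gcd for candidate v: gcd(2, v). Preserves old gcd iff gcd(2, v) = 2.
  Option A: v=44, gcd(2,44)=2 -> preserves
  Option B: v=11, gcd(2,11)=1 -> changes
  Option C: v=20, gcd(2,20)=2 -> preserves
  Option D: v=76, gcd(2,76)=2 -> preserves
  Option E: v=46, gcd(2,46)=2 -> preserves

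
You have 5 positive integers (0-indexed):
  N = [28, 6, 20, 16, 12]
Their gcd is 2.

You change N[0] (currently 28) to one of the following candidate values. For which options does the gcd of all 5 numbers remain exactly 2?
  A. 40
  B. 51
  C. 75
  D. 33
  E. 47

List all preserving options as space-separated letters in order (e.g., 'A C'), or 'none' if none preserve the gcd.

Answer: A

Derivation:
Old gcd = 2; gcd of others (without N[0]) = 2
New gcd for candidate v: gcd(2, v). Preserves old gcd iff gcd(2, v) = 2.
  Option A: v=40, gcd(2,40)=2 -> preserves
  Option B: v=51, gcd(2,51)=1 -> changes
  Option C: v=75, gcd(2,75)=1 -> changes
  Option D: v=33, gcd(2,33)=1 -> changes
  Option E: v=47, gcd(2,47)=1 -> changes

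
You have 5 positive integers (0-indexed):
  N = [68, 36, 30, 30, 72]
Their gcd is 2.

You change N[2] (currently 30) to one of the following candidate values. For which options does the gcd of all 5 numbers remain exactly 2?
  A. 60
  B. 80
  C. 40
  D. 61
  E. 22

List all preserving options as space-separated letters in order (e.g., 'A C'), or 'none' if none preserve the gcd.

Old gcd = 2; gcd of others (without N[2]) = 2
New gcd for candidate v: gcd(2, v). Preserves old gcd iff gcd(2, v) = 2.
  Option A: v=60, gcd(2,60)=2 -> preserves
  Option B: v=80, gcd(2,80)=2 -> preserves
  Option C: v=40, gcd(2,40)=2 -> preserves
  Option D: v=61, gcd(2,61)=1 -> changes
  Option E: v=22, gcd(2,22)=2 -> preserves

Answer: A B C E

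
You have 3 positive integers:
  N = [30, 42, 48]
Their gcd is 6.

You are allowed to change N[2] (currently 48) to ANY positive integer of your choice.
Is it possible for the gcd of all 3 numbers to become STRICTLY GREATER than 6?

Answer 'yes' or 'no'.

Answer: no

Derivation:
Current gcd = 6
gcd of all OTHER numbers (without N[2]=48): gcd([30, 42]) = 6
The new gcd after any change is gcd(6, new_value).
This can be at most 6.
Since 6 = old gcd 6, the gcd can only stay the same or decrease.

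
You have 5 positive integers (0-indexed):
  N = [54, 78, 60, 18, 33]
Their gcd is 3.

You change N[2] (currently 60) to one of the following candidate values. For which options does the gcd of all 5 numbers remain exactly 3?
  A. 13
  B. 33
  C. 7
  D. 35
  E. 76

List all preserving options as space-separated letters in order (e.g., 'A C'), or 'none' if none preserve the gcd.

Answer: B

Derivation:
Old gcd = 3; gcd of others (without N[2]) = 3
New gcd for candidate v: gcd(3, v). Preserves old gcd iff gcd(3, v) = 3.
  Option A: v=13, gcd(3,13)=1 -> changes
  Option B: v=33, gcd(3,33)=3 -> preserves
  Option C: v=7, gcd(3,7)=1 -> changes
  Option D: v=35, gcd(3,35)=1 -> changes
  Option E: v=76, gcd(3,76)=1 -> changes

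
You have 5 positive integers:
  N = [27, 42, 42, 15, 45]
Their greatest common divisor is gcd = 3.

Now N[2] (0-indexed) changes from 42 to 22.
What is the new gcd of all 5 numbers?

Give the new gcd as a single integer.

Numbers: [27, 42, 42, 15, 45], gcd = 3
Change: index 2, 42 -> 22
gcd of the OTHER numbers (without index 2): gcd([27, 42, 15, 45]) = 3
New gcd = gcd(g_others, new_val) = gcd(3, 22) = 1

Answer: 1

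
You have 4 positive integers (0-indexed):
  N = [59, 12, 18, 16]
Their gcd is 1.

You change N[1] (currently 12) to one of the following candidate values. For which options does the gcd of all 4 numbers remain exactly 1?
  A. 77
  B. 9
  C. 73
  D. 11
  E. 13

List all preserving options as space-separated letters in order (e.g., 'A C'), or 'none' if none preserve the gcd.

Answer: A B C D E

Derivation:
Old gcd = 1; gcd of others (without N[1]) = 1
New gcd for candidate v: gcd(1, v). Preserves old gcd iff gcd(1, v) = 1.
  Option A: v=77, gcd(1,77)=1 -> preserves
  Option B: v=9, gcd(1,9)=1 -> preserves
  Option C: v=73, gcd(1,73)=1 -> preserves
  Option D: v=11, gcd(1,11)=1 -> preserves
  Option E: v=13, gcd(1,13)=1 -> preserves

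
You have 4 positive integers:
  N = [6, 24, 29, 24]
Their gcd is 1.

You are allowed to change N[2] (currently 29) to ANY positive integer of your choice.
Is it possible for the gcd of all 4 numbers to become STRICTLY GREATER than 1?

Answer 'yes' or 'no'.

Current gcd = 1
gcd of all OTHER numbers (without N[2]=29): gcd([6, 24, 24]) = 6
The new gcd after any change is gcd(6, new_value).
This can be at most 6.
Since 6 > old gcd 1, the gcd CAN increase (e.g., set N[2] = 6).

Answer: yes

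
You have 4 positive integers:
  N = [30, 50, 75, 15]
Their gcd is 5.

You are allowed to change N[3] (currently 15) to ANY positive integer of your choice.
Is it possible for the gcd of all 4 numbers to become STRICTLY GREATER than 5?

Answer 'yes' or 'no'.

Current gcd = 5
gcd of all OTHER numbers (without N[3]=15): gcd([30, 50, 75]) = 5
The new gcd after any change is gcd(5, new_value).
This can be at most 5.
Since 5 = old gcd 5, the gcd can only stay the same or decrease.

Answer: no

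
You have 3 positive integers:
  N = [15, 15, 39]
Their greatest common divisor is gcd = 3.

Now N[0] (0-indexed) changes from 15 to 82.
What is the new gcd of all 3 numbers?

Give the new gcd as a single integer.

Answer: 1

Derivation:
Numbers: [15, 15, 39], gcd = 3
Change: index 0, 15 -> 82
gcd of the OTHER numbers (without index 0): gcd([15, 39]) = 3
New gcd = gcd(g_others, new_val) = gcd(3, 82) = 1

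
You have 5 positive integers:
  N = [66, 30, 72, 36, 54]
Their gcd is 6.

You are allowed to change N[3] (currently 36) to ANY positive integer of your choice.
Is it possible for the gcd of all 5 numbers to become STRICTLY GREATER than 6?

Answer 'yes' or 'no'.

Answer: no

Derivation:
Current gcd = 6
gcd of all OTHER numbers (without N[3]=36): gcd([66, 30, 72, 54]) = 6
The new gcd after any change is gcd(6, new_value).
This can be at most 6.
Since 6 = old gcd 6, the gcd can only stay the same or decrease.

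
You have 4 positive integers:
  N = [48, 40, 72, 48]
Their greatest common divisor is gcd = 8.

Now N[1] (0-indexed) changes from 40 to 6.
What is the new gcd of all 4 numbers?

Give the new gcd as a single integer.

Answer: 6

Derivation:
Numbers: [48, 40, 72, 48], gcd = 8
Change: index 1, 40 -> 6
gcd of the OTHER numbers (without index 1): gcd([48, 72, 48]) = 24
New gcd = gcd(g_others, new_val) = gcd(24, 6) = 6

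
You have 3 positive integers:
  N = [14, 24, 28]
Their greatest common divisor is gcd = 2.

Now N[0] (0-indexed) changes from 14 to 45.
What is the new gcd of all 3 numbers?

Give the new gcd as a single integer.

Numbers: [14, 24, 28], gcd = 2
Change: index 0, 14 -> 45
gcd of the OTHER numbers (without index 0): gcd([24, 28]) = 4
New gcd = gcd(g_others, new_val) = gcd(4, 45) = 1

Answer: 1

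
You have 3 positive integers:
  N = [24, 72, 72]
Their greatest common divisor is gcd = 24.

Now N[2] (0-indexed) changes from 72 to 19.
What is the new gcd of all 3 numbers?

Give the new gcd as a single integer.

Answer: 1

Derivation:
Numbers: [24, 72, 72], gcd = 24
Change: index 2, 72 -> 19
gcd of the OTHER numbers (without index 2): gcd([24, 72]) = 24
New gcd = gcd(g_others, new_val) = gcd(24, 19) = 1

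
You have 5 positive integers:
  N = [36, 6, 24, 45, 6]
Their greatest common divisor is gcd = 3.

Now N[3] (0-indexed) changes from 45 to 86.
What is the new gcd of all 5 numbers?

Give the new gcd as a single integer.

Numbers: [36, 6, 24, 45, 6], gcd = 3
Change: index 3, 45 -> 86
gcd of the OTHER numbers (without index 3): gcd([36, 6, 24, 6]) = 6
New gcd = gcd(g_others, new_val) = gcd(6, 86) = 2

Answer: 2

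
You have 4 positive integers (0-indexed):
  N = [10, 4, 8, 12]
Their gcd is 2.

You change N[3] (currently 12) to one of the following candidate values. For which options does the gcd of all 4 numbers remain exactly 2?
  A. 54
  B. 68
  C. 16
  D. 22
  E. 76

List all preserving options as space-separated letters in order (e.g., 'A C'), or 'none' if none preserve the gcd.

Answer: A B C D E

Derivation:
Old gcd = 2; gcd of others (without N[3]) = 2
New gcd for candidate v: gcd(2, v). Preserves old gcd iff gcd(2, v) = 2.
  Option A: v=54, gcd(2,54)=2 -> preserves
  Option B: v=68, gcd(2,68)=2 -> preserves
  Option C: v=16, gcd(2,16)=2 -> preserves
  Option D: v=22, gcd(2,22)=2 -> preserves
  Option E: v=76, gcd(2,76)=2 -> preserves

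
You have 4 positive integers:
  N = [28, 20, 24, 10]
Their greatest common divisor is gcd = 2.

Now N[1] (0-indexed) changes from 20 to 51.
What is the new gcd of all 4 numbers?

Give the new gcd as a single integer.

Numbers: [28, 20, 24, 10], gcd = 2
Change: index 1, 20 -> 51
gcd of the OTHER numbers (without index 1): gcd([28, 24, 10]) = 2
New gcd = gcd(g_others, new_val) = gcd(2, 51) = 1

Answer: 1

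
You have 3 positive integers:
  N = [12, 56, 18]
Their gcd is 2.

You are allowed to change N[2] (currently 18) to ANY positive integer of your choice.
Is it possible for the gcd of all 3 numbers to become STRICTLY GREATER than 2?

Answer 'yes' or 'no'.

Answer: yes

Derivation:
Current gcd = 2
gcd of all OTHER numbers (without N[2]=18): gcd([12, 56]) = 4
The new gcd after any change is gcd(4, new_value).
This can be at most 4.
Since 4 > old gcd 2, the gcd CAN increase (e.g., set N[2] = 4).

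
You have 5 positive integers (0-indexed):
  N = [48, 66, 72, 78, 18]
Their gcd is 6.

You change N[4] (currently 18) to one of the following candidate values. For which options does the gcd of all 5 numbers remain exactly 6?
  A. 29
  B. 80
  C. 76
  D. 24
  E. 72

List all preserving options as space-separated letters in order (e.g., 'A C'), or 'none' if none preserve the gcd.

Answer: D E

Derivation:
Old gcd = 6; gcd of others (without N[4]) = 6
New gcd for candidate v: gcd(6, v). Preserves old gcd iff gcd(6, v) = 6.
  Option A: v=29, gcd(6,29)=1 -> changes
  Option B: v=80, gcd(6,80)=2 -> changes
  Option C: v=76, gcd(6,76)=2 -> changes
  Option D: v=24, gcd(6,24)=6 -> preserves
  Option E: v=72, gcd(6,72)=6 -> preserves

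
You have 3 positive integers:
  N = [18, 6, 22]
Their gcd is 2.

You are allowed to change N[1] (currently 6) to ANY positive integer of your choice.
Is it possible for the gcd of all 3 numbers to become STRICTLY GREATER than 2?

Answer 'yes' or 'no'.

Answer: no

Derivation:
Current gcd = 2
gcd of all OTHER numbers (without N[1]=6): gcd([18, 22]) = 2
The new gcd after any change is gcd(2, new_value).
This can be at most 2.
Since 2 = old gcd 2, the gcd can only stay the same or decrease.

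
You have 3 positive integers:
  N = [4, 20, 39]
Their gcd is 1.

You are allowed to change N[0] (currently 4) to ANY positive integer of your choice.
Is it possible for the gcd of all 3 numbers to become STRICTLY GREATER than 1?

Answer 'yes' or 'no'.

Answer: no

Derivation:
Current gcd = 1
gcd of all OTHER numbers (without N[0]=4): gcd([20, 39]) = 1
The new gcd after any change is gcd(1, new_value).
This can be at most 1.
Since 1 = old gcd 1, the gcd can only stay the same or decrease.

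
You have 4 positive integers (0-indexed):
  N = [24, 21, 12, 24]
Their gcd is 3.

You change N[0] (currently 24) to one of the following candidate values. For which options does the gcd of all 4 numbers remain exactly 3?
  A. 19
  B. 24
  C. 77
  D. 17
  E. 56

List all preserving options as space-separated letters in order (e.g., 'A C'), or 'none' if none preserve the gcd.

Old gcd = 3; gcd of others (without N[0]) = 3
New gcd for candidate v: gcd(3, v). Preserves old gcd iff gcd(3, v) = 3.
  Option A: v=19, gcd(3,19)=1 -> changes
  Option B: v=24, gcd(3,24)=3 -> preserves
  Option C: v=77, gcd(3,77)=1 -> changes
  Option D: v=17, gcd(3,17)=1 -> changes
  Option E: v=56, gcd(3,56)=1 -> changes

Answer: B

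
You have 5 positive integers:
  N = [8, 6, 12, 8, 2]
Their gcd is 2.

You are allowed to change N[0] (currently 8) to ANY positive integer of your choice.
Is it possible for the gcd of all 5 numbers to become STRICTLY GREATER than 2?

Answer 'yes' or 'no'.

Answer: no

Derivation:
Current gcd = 2
gcd of all OTHER numbers (without N[0]=8): gcd([6, 12, 8, 2]) = 2
The new gcd after any change is gcd(2, new_value).
This can be at most 2.
Since 2 = old gcd 2, the gcd can only stay the same or decrease.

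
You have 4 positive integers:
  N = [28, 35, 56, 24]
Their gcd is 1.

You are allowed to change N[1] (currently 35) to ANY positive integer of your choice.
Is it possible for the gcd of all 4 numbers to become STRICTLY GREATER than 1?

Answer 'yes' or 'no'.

Current gcd = 1
gcd of all OTHER numbers (without N[1]=35): gcd([28, 56, 24]) = 4
The new gcd after any change is gcd(4, new_value).
This can be at most 4.
Since 4 > old gcd 1, the gcd CAN increase (e.g., set N[1] = 4).

Answer: yes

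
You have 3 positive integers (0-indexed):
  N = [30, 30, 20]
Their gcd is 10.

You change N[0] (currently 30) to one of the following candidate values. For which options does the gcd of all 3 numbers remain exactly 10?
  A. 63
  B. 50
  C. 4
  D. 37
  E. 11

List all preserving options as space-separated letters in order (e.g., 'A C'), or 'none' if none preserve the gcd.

Old gcd = 10; gcd of others (without N[0]) = 10
New gcd for candidate v: gcd(10, v). Preserves old gcd iff gcd(10, v) = 10.
  Option A: v=63, gcd(10,63)=1 -> changes
  Option B: v=50, gcd(10,50)=10 -> preserves
  Option C: v=4, gcd(10,4)=2 -> changes
  Option D: v=37, gcd(10,37)=1 -> changes
  Option E: v=11, gcd(10,11)=1 -> changes

Answer: B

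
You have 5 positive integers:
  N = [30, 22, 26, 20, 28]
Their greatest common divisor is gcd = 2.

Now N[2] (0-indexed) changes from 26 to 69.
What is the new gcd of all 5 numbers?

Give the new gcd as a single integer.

Answer: 1

Derivation:
Numbers: [30, 22, 26, 20, 28], gcd = 2
Change: index 2, 26 -> 69
gcd of the OTHER numbers (without index 2): gcd([30, 22, 20, 28]) = 2
New gcd = gcd(g_others, new_val) = gcd(2, 69) = 1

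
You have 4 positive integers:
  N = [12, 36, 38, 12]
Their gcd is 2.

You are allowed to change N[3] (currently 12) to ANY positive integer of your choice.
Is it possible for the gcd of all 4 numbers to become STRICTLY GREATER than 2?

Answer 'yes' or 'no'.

Current gcd = 2
gcd of all OTHER numbers (without N[3]=12): gcd([12, 36, 38]) = 2
The new gcd after any change is gcd(2, new_value).
This can be at most 2.
Since 2 = old gcd 2, the gcd can only stay the same or decrease.

Answer: no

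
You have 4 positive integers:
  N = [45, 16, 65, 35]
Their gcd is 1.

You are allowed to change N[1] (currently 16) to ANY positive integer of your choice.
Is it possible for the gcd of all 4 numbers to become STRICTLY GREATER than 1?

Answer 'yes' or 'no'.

Current gcd = 1
gcd of all OTHER numbers (without N[1]=16): gcd([45, 65, 35]) = 5
The new gcd after any change is gcd(5, new_value).
This can be at most 5.
Since 5 > old gcd 1, the gcd CAN increase (e.g., set N[1] = 5).

Answer: yes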